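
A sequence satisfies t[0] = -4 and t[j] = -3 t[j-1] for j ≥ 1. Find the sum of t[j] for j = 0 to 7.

6560

t[1] = -3*(-4) = 12
t[2] = -3*12 = -36
t[3] = -3*(-36) = 108
t[4] = -3*108 = -324
t[5] = -3*(-324) = 972
t[6] = -3*972 = -2916
t[7] = -3*(-2916) = 8748
Sum = (-4) + 12 + (-36) + 108 + (-324) + 972 + (-2916) + 8748 = 6560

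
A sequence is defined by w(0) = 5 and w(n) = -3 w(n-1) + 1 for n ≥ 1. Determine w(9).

-93494

w(1) = -3*5 + 1 = -14
w(2) = -3*(-14) + 1 = 43
w(3) = -3*43 + 1 = -128
w(4) = -3*(-128) + 1 = 385
w(5) = -3*385 + 1 = -1154
w(6) = -3*(-1154) + 1 = 3463
w(7) = -3*3463 + 1 = -10388
w(8) = -3*(-10388) + 1 = 31165
w(9) = -3*31165 + 1 = -93494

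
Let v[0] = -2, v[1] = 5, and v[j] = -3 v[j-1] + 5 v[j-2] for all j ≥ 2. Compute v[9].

548900

v[2] = -3(5) + 5(-2) = -25
v[3] = -3(-25) + 5(5) = 100
v[4] = -3(100) + 5(-25) = -425
v[5] = -3(-425) + 5(100) = 1775
v[6] = -3(1775) + 5(-425) = -7450
v[7] = -3(-7450) + 5(1775) = 31225
v[8] = -3(31225) + 5(-7450) = -130925
v[9] = -3(-130925) + 5(31225) = 548900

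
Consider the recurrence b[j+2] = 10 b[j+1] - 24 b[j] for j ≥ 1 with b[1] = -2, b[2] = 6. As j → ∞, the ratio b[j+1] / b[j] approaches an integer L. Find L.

6

The characteristic equation is r^2 - 10r + 24 = 0, which factors as (r - 6)(r - 4) = 0.
So the roots are 6 and 4. Since |6| > |4| and the coefficient of 6^j is non-zero, the ratio tends to 6.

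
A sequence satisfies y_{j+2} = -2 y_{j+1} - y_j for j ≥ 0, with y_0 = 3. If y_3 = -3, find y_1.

Let y_1 = x.
y_2 = -3 - 2x
y_3 = 6 + 3x
So 6 + 3x = -3, giving x = -3.

-3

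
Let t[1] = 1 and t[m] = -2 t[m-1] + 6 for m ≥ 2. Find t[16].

The fixed point is 6/(1 + 2) = 2, so t[m] - 2 = -2(t[m-1] - 2).
Hence t[m] = -1·(-2)^{m-1} + 2.
t[16] = -1·(-2)^{15} + 2 = -1·-32768 + 2 = 32770.

32770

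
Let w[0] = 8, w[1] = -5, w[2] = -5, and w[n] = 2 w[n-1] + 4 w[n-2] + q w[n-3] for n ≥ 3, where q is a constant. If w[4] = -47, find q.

w[3] = -30 + 8q
w[4] = -80 + 11q
So -80 + 11q = -47, giving q = 3.

3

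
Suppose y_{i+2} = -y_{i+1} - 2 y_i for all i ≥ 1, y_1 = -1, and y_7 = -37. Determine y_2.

7

Let y_2 = v.
y_3 = 2 - v
y_4 = -2 - v
y_5 = -2 + 3v
y_6 = 6 - v
y_7 = -2 - 5v
So -2 - 5v = -37, giving v = 7.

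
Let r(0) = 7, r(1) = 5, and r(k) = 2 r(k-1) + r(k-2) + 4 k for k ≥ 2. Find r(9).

r(2) = 2*5 + 7 + 8 = 25
r(3) = 2*25 + 5 + 12 = 67
r(4) = 2*67 + 25 + 16 = 175
r(5) = 2*175 + 67 + 20 = 437
r(6) = 2*437 + 175 + 24 = 1073
r(7) = 2*1073 + 437 + 28 = 2611
r(8) = 2*2611 + 1073 + 32 = 6327
r(9) = 2*6327 + 2611 + 36 = 15301

15301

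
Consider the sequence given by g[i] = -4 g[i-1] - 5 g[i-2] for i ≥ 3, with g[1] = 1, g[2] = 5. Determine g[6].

g[3] = -4(5) - 5(1) = -25
g[4] = -4(-25) - 5(5) = 75
g[5] = -4(75) - 5(-25) = -175
g[6] = -4(-175) - 5(75) = 325

325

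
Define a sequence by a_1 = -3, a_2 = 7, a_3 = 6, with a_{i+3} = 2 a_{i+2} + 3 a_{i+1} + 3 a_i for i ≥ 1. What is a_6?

a_4 = 2·6 + 3·7 + 3·(-3) = 24
a_5 = 2·24 + 3·6 + 3·7 = 87
a_6 = 2·87 + 3·24 + 3·6 = 264

264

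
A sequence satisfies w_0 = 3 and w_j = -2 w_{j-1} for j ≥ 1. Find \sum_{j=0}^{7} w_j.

-255

w_1 = -2(3) = -6
w_2 = -2(-6) = 12
w_3 = -2(12) = -24
w_4 = -2(-24) = 48
w_5 = -2(48) = -96
w_6 = -2(-96) = 192
w_7 = -2(192) = -384
Sum = 3 + (-6) + 12 + (-24) + 48 + (-96) + 192 + (-384) = -255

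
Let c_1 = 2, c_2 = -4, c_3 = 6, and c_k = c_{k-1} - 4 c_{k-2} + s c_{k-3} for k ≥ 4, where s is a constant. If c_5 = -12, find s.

c_4 = 22 + 2s
c_5 = -2 - 2s
So -2 - 2s = -12, giving s = 5.

5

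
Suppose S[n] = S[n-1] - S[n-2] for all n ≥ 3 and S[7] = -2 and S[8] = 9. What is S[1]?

-2

Rearranging, S[n-2] = -(S[n] - S[n-1]).
S[6] = -(9 - (-2)) = -11
S[5] = -(-2 - (-11)) = -9
S[4] = -(-11 - (-9)) = 2
S[3] = -(-9 - 2) = 11
S[2] = -(2 - 11) = 9
S[1] = -(11 - 9) = -2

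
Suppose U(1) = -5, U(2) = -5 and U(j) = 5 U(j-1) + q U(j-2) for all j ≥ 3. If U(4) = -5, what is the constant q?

U(3) = -25 - 5q
U(4) = -125 - 30q
So -125 - 30q = -5, giving q = -4.

-4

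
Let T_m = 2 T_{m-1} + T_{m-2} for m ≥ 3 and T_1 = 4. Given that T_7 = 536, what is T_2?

Let T_2 = z.
T_3 = 4 + 2z
T_4 = 8 + 5z
T_5 = 20 + 12z
T_6 = 48 + 29z
T_7 = 116 + 70z
So 116 + 70z = 536, giving z = 6.

6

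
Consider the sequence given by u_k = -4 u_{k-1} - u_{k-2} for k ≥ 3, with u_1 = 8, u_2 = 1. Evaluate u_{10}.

127457

u_3 = -4(1) - 8 = -12
u_4 = -4(-12) - 1 = 47
u_5 = -4(47) - (-12) = -176
u_6 = -4(-176) - 47 = 657
u_7 = -4(657) - (-176) = -2452
u_8 = -4(-2452) - 657 = 9151
u_9 = -4(9151) - (-2452) = -34152
u_{10} = -4(-34152) - 9151 = 127457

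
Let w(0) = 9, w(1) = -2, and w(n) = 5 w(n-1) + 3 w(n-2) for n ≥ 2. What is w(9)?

2326543

w(2) = 5·(-2) + 3·9 = 17
w(3) = 5·17 + 3·(-2) = 79
w(4) = 5·79 + 3·17 = 446
w(5) = 5·446 + 3·79 = 2467
w(6) = 5·2467 + 3·446 = 13673
w(7) = 5·13673 + 3·2467 = 75766
w(8) = 5·75766 + 3·13673 = 419849
w(9) = 5·419849 + 3·75766 = 2326543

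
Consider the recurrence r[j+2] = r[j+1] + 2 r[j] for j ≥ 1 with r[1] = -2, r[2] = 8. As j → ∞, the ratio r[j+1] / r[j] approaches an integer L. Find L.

The characteristic equation is r^2 - r - 2 = 0, which factors as (r - 2)(r + 1) = 0.
So the roots are 2 and -1. Since |2| > |-1| and the coefficient of 2^j is non-zero, the ratio tends to 2.

2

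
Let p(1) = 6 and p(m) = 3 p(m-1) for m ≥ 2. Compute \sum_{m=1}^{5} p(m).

p(2) = 3*6 = 18
p(3) = 3*18 = 54
p(4) = 3*54 = 162
p(5) = 3*162 = 486
Sum = 6 + 18 + 54 + 162 + 486 = 726

726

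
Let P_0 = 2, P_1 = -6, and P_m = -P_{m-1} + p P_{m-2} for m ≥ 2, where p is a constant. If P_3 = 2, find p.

P_2 = 6 + 2p
P_3 = -6 - 8p
So -6 - 8p = 2, giving p = -1.

-1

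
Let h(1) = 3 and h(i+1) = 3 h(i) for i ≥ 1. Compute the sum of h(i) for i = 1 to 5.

h(2) = 3*3 = 9
h(3) = 3*9 = 27
h(4) = 3*27 = 81
h(5) = 3*81 = 243
Sum = 3 + 9 + 27 + 81 + 243 = 363

363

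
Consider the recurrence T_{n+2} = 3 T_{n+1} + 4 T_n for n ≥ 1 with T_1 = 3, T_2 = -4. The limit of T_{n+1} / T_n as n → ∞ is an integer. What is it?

The characteristic equation is r^2 - 3r - 4 = 0, which factors as (r - 4)(r + 1) = 0.
So the roots are 4 and -1. Since |4| > |-1| and the coefficient of 4^n is non-zero, the ratio tends to 4.

4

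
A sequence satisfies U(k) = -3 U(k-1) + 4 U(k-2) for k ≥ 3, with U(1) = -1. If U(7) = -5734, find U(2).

Let U(2) = y.
U(3) = -4 - 3y
U(4) = 12 + 13y
U(5) = -52 - 51y
U(6) = 204 + 205y
U(7) = -820 - 819y
So -820 - 819y = -5734, giving y = 6.

6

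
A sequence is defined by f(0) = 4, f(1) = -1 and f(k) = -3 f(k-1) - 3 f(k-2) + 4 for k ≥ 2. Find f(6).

f(2) = -3·(-1) - 3·4 + 4 = -5
f(3) = -3·(-5) - 3·(-1) + 4 = 22
f(4) = -3·22 - 3·(-5) + 4 = -47
f(5) = -3·(-47) - 3·22 + 4 = 79
f(6) = -3·79 - 3·(-47) + 4 = -92

-92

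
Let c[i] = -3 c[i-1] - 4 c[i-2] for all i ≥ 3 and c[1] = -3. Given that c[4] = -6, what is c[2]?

Let c[2] = z.
c[3] = 12 - 3z
c[4] = -36 + 5z
So -36 + 5z = -6, giving z = 6.

6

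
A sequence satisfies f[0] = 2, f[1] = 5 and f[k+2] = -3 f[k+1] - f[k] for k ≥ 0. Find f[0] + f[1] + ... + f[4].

f[2] = -3*5 - 2 = -17
f[3] = -3*(-17) - 5 = 46
f[4] = -3*46 - (-17) = -121
Sum = 2 + 5 + (-17) + 46 + (-121) = -85

-85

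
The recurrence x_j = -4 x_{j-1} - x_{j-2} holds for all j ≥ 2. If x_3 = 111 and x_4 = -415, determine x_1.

Rearranging, x_{j-2} = -(x_j + 4 x_{j-1}).
x_2 = -(-415 + 4(111)) = -29
x_1 = -(111 + 4(-29)) = 5

5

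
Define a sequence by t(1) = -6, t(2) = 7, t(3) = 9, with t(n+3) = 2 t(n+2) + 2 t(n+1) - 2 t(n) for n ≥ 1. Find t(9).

3764

t(4) = 2·9 + 2·7 - 2·(-6) = 44
t(5) = 2·44 + 2·9 - 2·7 = 92
t(6) = 2·92 + 2·44 - 2·9 = 254
t(7) = 2·254 + 2·92 - 2·44 = 604
t(8) = 2·604 + 2·254 - 2·92 = 1532
t(9) = 2·1532 + 2·604 - 2·254 = 3764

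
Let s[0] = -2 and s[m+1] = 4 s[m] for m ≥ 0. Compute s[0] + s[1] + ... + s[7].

s[1] = 4(-2) = -8
s[2] = 4(-8) = -32
s[3] = 4(-32) = -128
s[4] = 4(-128) = -512
s[5] = 4(-512) = -2048
s[6] = 4(-2048) = -8192
s[7] = 4(-8192) = -32768
Sum = (-2) + (-8) + (-32) + (-128) + (-512) + (-2048) + (-8192) + (-32768) = -43690

-43690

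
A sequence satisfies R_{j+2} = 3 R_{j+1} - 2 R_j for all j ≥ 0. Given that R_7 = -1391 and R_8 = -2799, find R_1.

Rearranging, R_{j-2} = (R_j - 3 R_{j-1}) / -2.
R_6 = (-2799 - 3·(-1391)) / -2 = 1374/-2 = -687
R_5 = (-1391 - 3·(-687)) / -2 = 670/-2 = -335
R_4 = (-687 - 3·(-335)) / -2 = 318/-2 = -159
R_3 = (-335 - 3·(-159)) / -2 = 142/-2 = -71
R_2 = (-159 - 3·(-71)) / -2 = 54/-2 = -27
R_1 = (-71 - 3·(-27)) / -2 = 10/-2 = -5

-5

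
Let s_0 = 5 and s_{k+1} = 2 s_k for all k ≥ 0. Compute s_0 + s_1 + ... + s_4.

s_1 = 2(5) = 10
s_2 = 2(10) = 20
s_3 = 2(20) = 40
s_4 = 2(40) = 80
Sum = 5 + 10 + 20 + 40 + 80 = 155

155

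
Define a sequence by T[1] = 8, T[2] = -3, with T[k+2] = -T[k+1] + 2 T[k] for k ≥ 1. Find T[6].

T[3] = -(-3) + 2*8 = 19
T[4] = -19 + 2*(-3) = -25
T[5] = -(-25) + 2*19 = 63
T[6] = -63 + 2*(-25) = -113

-113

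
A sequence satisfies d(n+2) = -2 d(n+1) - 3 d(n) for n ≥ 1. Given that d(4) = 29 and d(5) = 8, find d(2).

Rearranging, d(n-2) = (d(n) + 2 d(n-1)) / -3.
d(3) = (8 + 2·29) / -3 = 66/-3 = -22
d(2) = (29 + 2·(-22)) / -3 = -15/-3 = 5

5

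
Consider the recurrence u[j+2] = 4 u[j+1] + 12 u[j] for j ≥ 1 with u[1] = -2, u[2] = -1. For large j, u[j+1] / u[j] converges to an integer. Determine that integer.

6

The characteristic equation is r^2 - 4r - 12 = 0, which factors as (r - 6)(r + 2) = 0.
So the roots are 6 and -2. Since |6| > |-2| and the coefficient of 6^j is non-zero, the ratio tends to 6.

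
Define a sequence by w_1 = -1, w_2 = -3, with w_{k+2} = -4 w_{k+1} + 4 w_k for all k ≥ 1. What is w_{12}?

-12766208

w_3 = -4*(-3) + 4*(-1) = 8
w_4 = -4*8 + 4*(-3) = -44
w_5 = -4*(-44) + 4*8 = 208
w_6 = -4*208 + 4*(-44) = -1008
w_7 = -4*(-1008) + 4*208 = 4864
w_8 = -4*4864 + 4*(-1008) = -23488
w_9 = -4*(-23488) + 4*4864 = 113408
w_{10} = -4*113408 + 4*(-23488) = -547584
w_{11} = -4*(-547584) + 4*113408 = 2643968
w_{12} = -4*2643968 + 4*(-547584) = -12766208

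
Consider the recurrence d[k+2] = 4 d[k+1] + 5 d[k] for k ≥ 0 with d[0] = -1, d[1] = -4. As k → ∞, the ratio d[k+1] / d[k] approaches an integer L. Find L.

The characteristic equation is r^2 - 4r - 5 = 0, which factors as (r - 5)(r + 1) = 0.
So the roots are 5 and -1. Since |5| > |-1| and the coefficient of 5^k is non-zero, the ratio tends to 5.

5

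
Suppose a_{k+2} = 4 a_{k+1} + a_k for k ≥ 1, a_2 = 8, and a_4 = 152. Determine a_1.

4

Let a_1 = x.
a_3 = 32 + x
a_4 = 136 + 4x
So 136 + 4x = 152, giving x = 4.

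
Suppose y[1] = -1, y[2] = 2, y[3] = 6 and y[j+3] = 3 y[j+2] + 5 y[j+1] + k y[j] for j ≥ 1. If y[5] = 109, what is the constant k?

y[4] = 28 - k
y[5] = 114 - k
So 114 - k = 109, giving k = 5.

5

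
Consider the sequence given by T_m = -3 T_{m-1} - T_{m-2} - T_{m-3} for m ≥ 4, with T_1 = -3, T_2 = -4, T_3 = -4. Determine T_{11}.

T_4 = -3(-4) - (-4) - (-3) = 19
T_5 = -3(19) - (-4) - (-4) = -49
T_6 = -3(-49) - 19 - (-4) = 132
T_7 = -3(132) - (-49) - 19 = -366
T_8 = -3(-366) - 132 - (-49) = 1015
T_9 = -3(1015) - (-366) - 132 = -2811
T_{10} = -3(-2811) - 1015 - (-366) = 7784
T_{11} = -3(7784) - (-2811) - 1015 = -21556

-21556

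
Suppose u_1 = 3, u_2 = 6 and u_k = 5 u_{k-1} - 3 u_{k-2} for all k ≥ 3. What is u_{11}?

u_3 = 5*6 - 3*3 = 21
u_4 = 5*21 - 3*6 = 87
u_5 = 5*87 - 3*21 = 372
u_6 = 5*372 - 3*87 = 1599
u_7 = 5*1599 - 3*372 = 6879
u_8 = 5*6879 - 3*1599 = 29598
u_9 = 5*29598 - 3*6879 = 127353
u_{10} = 5*127353 - 3*29598 = 547971
u_{11} = 5*547971 - 3*127353 = 2357796

2357796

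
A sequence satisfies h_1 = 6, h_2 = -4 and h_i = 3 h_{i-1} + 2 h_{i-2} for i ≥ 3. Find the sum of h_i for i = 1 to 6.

-118

h_3 = 3(-4) + 2(6) = 0
h_4 = 3(0) + 2(-4) = -8
h_5 = 3(-8) + 2(0) = -24
h_6 = 3(-24) + 2(-8) = -88
Sum = 6 + (-4) + 0 + (-8) + (-24) + (-88) = -118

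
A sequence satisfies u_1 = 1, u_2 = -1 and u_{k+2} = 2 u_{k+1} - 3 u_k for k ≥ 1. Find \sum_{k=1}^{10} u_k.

u_3 = 2*(-1) - 3*1 = -5
u_4 = 2*(-5) - 3*(-1) = -7
u_5 = 2*(-7) - 3*(-5) = 1
u_6 = 2*1 - 3*(-7) = 23
u_7 = 2*23 - 3*1 = 43
u_8 = 2*43 - 3*23 = 17
u_9 = 2*17 - 3*43 = -95
u_{10} = 2*(-95) - 3*17 = -241
Sum = 1 + (-1) + (-5) + (-7) + 1 + 23 + 43 + 17 + (-95) + (-241) = -264

-264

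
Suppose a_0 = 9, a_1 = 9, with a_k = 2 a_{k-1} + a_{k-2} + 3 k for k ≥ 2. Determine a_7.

3108

a_2 = 2(9) + 9 + 6 = 33
a_3 = 2(33) + 9 + 9 = 84
a_4 = 2(84) + 33 + 12 = 213
a_5 = 2(213) + 84 + 15 = 525
a_6 = 2(525) + 213 + 18 = 1281
a_7 = 2(1281) + 525 + 21 = 3108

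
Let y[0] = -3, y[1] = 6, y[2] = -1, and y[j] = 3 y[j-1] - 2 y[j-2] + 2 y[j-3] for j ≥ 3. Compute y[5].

-107

y[3] = 3(-1) - 2(6) + 2(-3) = -21
y[4] = 3(-21) - 2(-1) + 2(6) = -49
y[5] = 3(-49) - 2(-21) + 2(-1) = -107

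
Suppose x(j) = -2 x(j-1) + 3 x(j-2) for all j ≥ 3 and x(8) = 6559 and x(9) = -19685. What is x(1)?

-5

Rearranging, x(j-2) = (x(j) + 2 x(j-1)) / 3.
x(7) = (-19685 + 2·6559) / 3 = -6567/3 = -2189
x(6) = (6559 + 2·(-2189)) / 3 = 2181/3 = 727
x(5) = (-2189 + 2·727) / 3 = -735/3 = -245
x(4) = (727 + 2·(-245)) / 3 = 237/3 = 79
x(3) = (-245 + 2·79) / 3 = -87/3 = -29
x(2) = (79 + 2·(-29)) / 3 = 21/3 = 7
x(1) = (-29 + 2·7) / 3 = -15/3 = -5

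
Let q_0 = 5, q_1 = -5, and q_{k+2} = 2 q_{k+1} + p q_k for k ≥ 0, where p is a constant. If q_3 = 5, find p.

5

q_2 = -10 + 5p
q_3 = -20 + 5p
So -20 + 5p = 5, giving p = 5.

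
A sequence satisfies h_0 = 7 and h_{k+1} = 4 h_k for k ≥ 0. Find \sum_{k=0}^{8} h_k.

611667

h_1 = 4*7 = 28
h_2 = 4*28 = 112
h_3 = 4*112 = 448
h_4 = 4*448 = 1792
h_5 = 4*1792 = 7168
h_6 = 4*7168 = 28672
h_7 = 4*28672 = 114688
h_8 = 4*114688 = 458752
Sum = 7 + 28 + 112 + 448 + 1792 + 7168 + 28672 + 114688 + 458752 = 611667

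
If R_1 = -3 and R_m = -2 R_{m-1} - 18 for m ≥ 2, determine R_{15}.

The fixed point is -18/(1 + 2) = -6, so R_m + 6 = -2(R_{m-1} + 6).
Hence R_m = 3·(-2)^{m-1} - 6.
R_{15} = 3·(-2)^{14} - 6 = 3·16384 - 6 = 49146.

49146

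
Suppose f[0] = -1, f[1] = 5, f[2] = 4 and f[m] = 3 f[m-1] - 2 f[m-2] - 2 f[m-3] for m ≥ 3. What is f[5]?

f[3] = 3·4 - 2·5 - 2·(-1) = 4
f[4] = 3·4 - 2·4 - 2·5 = -6
f[5] = 3·(-6) - 2·4 - 2·4 = -34

-34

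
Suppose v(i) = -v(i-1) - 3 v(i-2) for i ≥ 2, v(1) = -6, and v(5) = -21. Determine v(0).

1

Let v(0) = w.
v(2) = 6 - 3w
v(3) = 12 + 3w
v(4) = -30 + 6w
v(5) = -6 - 15w
So -6 - 15w = -21, giving w = 1.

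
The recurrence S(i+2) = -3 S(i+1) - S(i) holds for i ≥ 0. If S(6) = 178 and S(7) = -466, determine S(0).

2

Rearranging, S(i-2) = -(S(i) + 3 S(i-1)).
S(5) = -(-466 + 3·178) = -68
S(4) = -(178 + 3·(-68)) = 26
S(3) = -(-68 + 3·26) = -10
S(2) = -(26 + 3·(-10)) = 4
S(1) = -(-10 + 3·4) = -2
S(0) = -(4 + 3·(-2)) = 2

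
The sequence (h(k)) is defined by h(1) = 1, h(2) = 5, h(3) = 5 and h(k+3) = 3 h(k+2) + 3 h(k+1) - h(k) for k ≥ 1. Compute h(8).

5165

h(4) = 3(5) + 3(5) - 1 = 29
h(5) = 3(29) + 3(5) - 5 = 97
h(6) = 3(97) + 3(29) - 5 = 373
h(7) = 3(373) + 3(97) - 29 = 1381
h(8) = 3(1381) + 3(373) - 97 = 5165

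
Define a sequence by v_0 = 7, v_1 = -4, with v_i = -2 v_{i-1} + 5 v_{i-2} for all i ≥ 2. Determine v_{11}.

v_2 = -2*(-4) + 5*7 = 43
v_3 = -2*43 + 5*(-4) = -106
v_4 = -2*(-106) + 5*43 = 427
v_5 = -2*427 + 5*(-106) = -1384
v_6 = -2*(-1384) + 5*427 = 4903
v_7 = -2*4903 + 5*(-1384) = -16726
v_8 = -2*(-16726) + 5*4903 = 57967
v_9 = -2*57967 + 5*(-16726) = -199564
v_{10} = -2*(-199564) + 5*57967 = 688963
v_{11} = -2*688963 + 5*(-199564) = -2375746

-2375746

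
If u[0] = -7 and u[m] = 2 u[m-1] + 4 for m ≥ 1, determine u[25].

The fixed point is 4/(1 - 2) = -4, so u[m] + 4 = 2(u[m-1] + 4).
Hence u[m] = -3·2^m - 4.
u[25] = -3·2^{25} - 4 = -3·33554432 - 4 = -100663300.

-100663300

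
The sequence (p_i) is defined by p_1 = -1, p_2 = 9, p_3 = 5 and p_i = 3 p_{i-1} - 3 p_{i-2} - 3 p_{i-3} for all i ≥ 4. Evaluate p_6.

p_4 = 3(5) - 3(9) - 3(-1) = -9
p_5 = 3(-9) - 3(5) - 3(9) = -69
p_6 = 3(-69) - 3(-9) - 3(5) = -195

-195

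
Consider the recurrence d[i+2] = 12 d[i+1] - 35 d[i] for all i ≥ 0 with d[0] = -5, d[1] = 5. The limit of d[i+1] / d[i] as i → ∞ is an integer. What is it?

7

The characteristic equation is r^2 - 12r + 35 = 0, which factors as (r - 7)(r - 5) = 0.
So the roots are 7 and 5. Since |7| > |5| and the coefficient of 7^i is non-zero, the ratio tends to 7.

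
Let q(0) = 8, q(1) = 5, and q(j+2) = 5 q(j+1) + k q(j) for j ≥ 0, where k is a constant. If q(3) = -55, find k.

-4

q(2) = 25 + 8k
q(3) = 125 + 45k
So 125 + 45k = -55, giving k = -4.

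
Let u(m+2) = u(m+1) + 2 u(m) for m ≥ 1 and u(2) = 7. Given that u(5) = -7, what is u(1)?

-7

Let u(1) = y.
u(3) = 7 + 2y
u(4) = 21 + 2y
u(5) = 35 + 6y
So 35 + 6y = -7, giving y = -7.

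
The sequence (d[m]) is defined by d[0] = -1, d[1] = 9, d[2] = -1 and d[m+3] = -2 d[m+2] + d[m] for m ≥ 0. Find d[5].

d[3] = -2(-1) + (-1) = 1
d[4] = -2(1) + 9 = 7
d[5] = -2(7) + (-1) = -15

-15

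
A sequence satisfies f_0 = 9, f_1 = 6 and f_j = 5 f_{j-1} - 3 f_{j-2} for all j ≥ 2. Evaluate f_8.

-8961

f_2 = 5*6 - 3*9 = 3
f_3 = 5*3 - 3*6 = -3
f_4 = 5*(-3) - 3*3 = -24
f_5 = 5*(-24) - 3*(-3) = -111
f_6 = 5*(-111) - 3*(-24) = -483
f_7 = 5*(-483) - 3*(-111) = -2082
f_8 = 5*(-2082) - 3*(-483) = -8961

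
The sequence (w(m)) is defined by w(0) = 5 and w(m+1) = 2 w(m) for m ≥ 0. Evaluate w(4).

w(1) = 2(5) = 10
w(2) = 2(10) = 20
w(3) = 2(20) = 40
w(4) = 2(40) = 80

80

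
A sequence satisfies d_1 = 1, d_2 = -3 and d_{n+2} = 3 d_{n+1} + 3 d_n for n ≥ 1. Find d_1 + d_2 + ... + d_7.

d_3 = 3·(-3) + 3·1 = -6
d_4 = 3·(-6) + 3·(-3) = -27
d_5 = 3·(-27) + 3·(-6) = -99
d_6 = 3·(-99) + 3·(-27) = -378
d_7 = 3·(-378) + 3·(-99) = -1431
Sum = 1 + (-3) + (-6) + (-27) + (-99) + (-378) + (-1431) = -1943

-1943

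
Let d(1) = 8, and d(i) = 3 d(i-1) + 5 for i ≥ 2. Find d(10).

d(2) = 3*8 + 5 = 29
d(3) = 3*29 + 5 = 92
d(4) = 3*92 + 5 = 281
d(5) = 3*281 + 5 = 848
d(6) = 3*848 + 5 = 2549
d(7) = 3*2549 + 5 = 7652
d(8) = 3*7652 + 5 = 22961
d(9) = 3*22961 + 5 = 68888
d(10) = 3*68888 + 5 = 206669

206669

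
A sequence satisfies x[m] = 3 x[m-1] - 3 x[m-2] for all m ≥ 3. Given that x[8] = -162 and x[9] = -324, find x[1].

2

Rearranging, x[m-2] = (x[m] - 3 x[m-1]) / -3.
x[7] = (-324 - 3*(-162)) / -3 = 162/-3 = -54
x[6] = (-162 - 3*(-54)) / -3 = 0/-3 = 0
x[5] = (-54 - 3*0) / -3 = -54/-3 = 18
x[4] = (0 - 3*18) / -3 = -54/-3 = 18
x[3] = (18 - 3*18) / -3 = -36/-3 = 12
x[2] = (18 - 3*12) / -3 = -18/-3 = 6
x[1] = (12 - 3*6) / -3 = -6/-3 = 2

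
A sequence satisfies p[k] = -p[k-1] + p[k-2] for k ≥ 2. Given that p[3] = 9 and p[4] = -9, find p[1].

9

Rearranging, p[k-2] = p[k] + p[k-1].
p[2] = -9 + 9 = 0
p[1] = 9 + 0 = 9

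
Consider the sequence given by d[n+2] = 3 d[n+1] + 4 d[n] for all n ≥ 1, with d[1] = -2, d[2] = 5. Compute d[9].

39319

d[3] = 3*5 + 4*(-2) = 7
d[4] = 3*7 + 4*5 = 41
d[5] = 3*41 + 4*7 = 151
d[6] = 3*151 + 4*41 = 617
d[7] = 3*617 + 4*151 = 2455
d[8] = 3*2455 + 4*617 = 9833
d[9] = 3*9833 + 4*2455 = 39319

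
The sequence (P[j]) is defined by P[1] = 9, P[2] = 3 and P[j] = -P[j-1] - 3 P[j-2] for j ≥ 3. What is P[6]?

P[3] = -3 - 3*9 = -30
P[4] = -(-30) - 3*3 = 21
P[5] = -21 - 3*(-30) = 69
P[6] = -69 - 3*21 = -132

-132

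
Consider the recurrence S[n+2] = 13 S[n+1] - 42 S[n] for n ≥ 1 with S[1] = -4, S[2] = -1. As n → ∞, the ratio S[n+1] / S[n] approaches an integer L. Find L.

7

The characteristic equation is r^2 - 13r + 42 = 0, which factors as (r - 7)(r - 6) = 0.
So the roots are 7 and 6. Since |7| > |6| and the coefficient of 7^n is non-zero, the ratio tends to 7.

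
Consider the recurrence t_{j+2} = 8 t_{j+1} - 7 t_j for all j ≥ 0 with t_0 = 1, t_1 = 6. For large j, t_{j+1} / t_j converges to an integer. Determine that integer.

The characteristic equation is r^2 - 8r + 7 = 0, which factors as (r - 7)(r - 1) = 0.
So the roots are 7 and 1. Since |7| > |1| and the coefficient of 7^j is non-zero, the ratio tends to 7.

7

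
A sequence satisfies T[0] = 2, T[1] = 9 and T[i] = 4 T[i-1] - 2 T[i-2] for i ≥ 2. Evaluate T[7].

14968

T[2] = 4(9) - 2(2) = 32
T[3] = 4(32) - 2(9) = 110
T[4] = 4(110) - 2(32) = 376
T[5] = 4(376) - 2(110) = 1284
T[6] = 4(1284) - 2(376) = 4384
T[7] = 4(4384) - 2(1284) = 14968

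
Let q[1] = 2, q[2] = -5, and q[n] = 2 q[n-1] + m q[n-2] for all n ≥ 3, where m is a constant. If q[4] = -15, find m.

q[3] = -10 + 2m
q[4] = -20 - m
So -20 - m = -15, giving m = -5.

-5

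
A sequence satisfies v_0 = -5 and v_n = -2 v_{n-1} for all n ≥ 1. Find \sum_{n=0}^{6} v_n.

v_1 = -2·(-5) = 10
v_2 = -2·10 = -20
v_3 = -2·(-20) = 40
v_4 = -2·40 = -80
v_5 = -2·(-80) = 160
v_6 = -2·160 = -320
Sum = (-5) + 10 + (-20) + 40 + (-80) + 160 + (-320) = -215

-215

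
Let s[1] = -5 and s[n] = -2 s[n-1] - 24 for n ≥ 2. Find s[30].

The fixed point is -24/(1 + 2) = -8, so s[n] + 8 = -2(s[n-1] + 8).
Hence s[n] = 3·(-2)^{n-1} - 8.
s[30] = 3·(-2)^{29} - 8 = 3·-536870912 - 8 = -1610612744.

-1610612744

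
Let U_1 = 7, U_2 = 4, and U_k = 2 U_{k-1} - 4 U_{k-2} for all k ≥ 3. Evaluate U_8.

256

U_3 = 2*4 - 4*7 = -20
U_4 = 2*(-20) - 4*4 = -56
U_5 = 2*(-56) - 4*(-20) = -32
U_6 = 2*(-32) - 4*(-56) = 160
U_7 = 2*160 - 4*(-32) = 448
U_8 = 2*448 - 4*160 = 256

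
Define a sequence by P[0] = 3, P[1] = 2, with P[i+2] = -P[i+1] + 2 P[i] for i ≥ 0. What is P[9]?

-168

P[2] = -2 + 2(3) = 4
P[3] = -4 + 2(2) = 0
P[4] = -0 + 2(4) = 8
P[5] = -8 + 2(0) = -8
P[6] = -(-8) + 2(8) = 24
P[7] = -24 + 2(-8) = -40
P[8] = -(-40) + 2(24) = 88
P[9] = -88 + 2(-40) = -168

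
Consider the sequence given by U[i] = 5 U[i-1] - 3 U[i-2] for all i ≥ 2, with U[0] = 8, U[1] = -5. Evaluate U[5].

U[2] = 5(-5) - 3(8) = -49
U[3] = 5(-49) - 3(-5) = -230
U[4] = 5(-230) - 3(-49) = -1003
U[5] = 5(-1003) - 3(-230) = -4325

-4325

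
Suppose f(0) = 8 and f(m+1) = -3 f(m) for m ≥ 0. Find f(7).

-17496

f(1) = -3·8 = -24
f(2) = -3·(-24) = 72
f(3) = -3·72 = -216
f(4) = -3·(-216) = 648
f(5) = -3·648 = -1944
f(6) = -3·(-1944) = 5832
f(7) = -3·5832 = -17496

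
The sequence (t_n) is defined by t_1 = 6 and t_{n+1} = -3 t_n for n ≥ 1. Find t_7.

4374

t_2 = -3·6 = -18
t_3 = -3·(-18) = 54
t_4 = -3·54 = -162
t_5 = -3·(-162) = 486
t_6 = -3·486 = -1458
t_7 = -3·(-1458) = 4374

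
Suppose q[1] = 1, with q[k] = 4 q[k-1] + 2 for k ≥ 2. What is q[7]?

q[2] = 4(1) + 2 = 6
q[3] = 4(6) + 2 = 26
q[4] = 4(26) + 2 = 106
q[5] = 4(106) + 2 = 426
q[6] = 4(426) + 2 = 1706
q[7] = 4(1706) + 2 = 6826

6826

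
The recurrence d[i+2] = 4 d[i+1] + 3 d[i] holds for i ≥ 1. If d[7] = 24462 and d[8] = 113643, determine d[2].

Rearranging, d[i-2] = (d[i] - 4 d[i-1]) / 3.
d[6] = (113643 - 4*24462) / 3 = 15795/3 = 5265
d[5] = (24462 - 4*5265) / 3 = 3402/3 = 1134
d[4] = (5265 - 4*1134) / 3 = 729/3 = 243
d[3] = (1134 - 4*243) / 3 = 162/3 = 54
d[2] = (243 - 4*54) / 3 = 27/3 = 9

9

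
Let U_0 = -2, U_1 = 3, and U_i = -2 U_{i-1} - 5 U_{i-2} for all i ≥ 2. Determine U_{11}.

11617

U_2 = -2·3 - 5·(-2) = 4
U_3 = -2·4 - 5·3 = -23
U_4 = -2·(-23) - 5·4 = 26
U_5 = -2·26 - 5·(-23) = 63
U_6 = -2·63 - 5·26 = -256
U_7 = -2·(-256) - 5·63 = 197
U_8 = -2·197 - 5·(-256) = 886
U_9 = -2·886 - 5·197 = -2757
U_{10} = -2·(-2757) - 5·886 = 1084
U_{11} = -2·1084 - 5·(-2757) = 11617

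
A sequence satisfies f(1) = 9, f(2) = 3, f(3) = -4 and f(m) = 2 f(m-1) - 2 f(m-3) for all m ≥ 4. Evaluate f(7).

f(4) = 2(-4) - 2(9) = -26
f(5) = 2(-26) - 2(3) = -58
f(6) = 2(-58) - 2(-4) = -108
f(7) = 2(-108) - 2(-26) = -164

-164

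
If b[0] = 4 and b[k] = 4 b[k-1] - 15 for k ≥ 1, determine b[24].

The fixed point is -15/(1 - 4) = 5, so b[k] - 5 = 4(b[k-1] - 5).
Hence b[k] = -1·4^k + 5.
b[24] = -1·4^{24} + 5 = -1·281474976710656 + 5 = -281474976710651.

-281474976710651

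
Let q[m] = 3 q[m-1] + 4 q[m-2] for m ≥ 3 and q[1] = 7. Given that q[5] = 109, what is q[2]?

-5

Let q[2] = y.
q[3] = 28 + 3y
q[4] = 84 + 13y
q[5] = 364 + 51y
So 364 + 51y = 109, giving y = -5.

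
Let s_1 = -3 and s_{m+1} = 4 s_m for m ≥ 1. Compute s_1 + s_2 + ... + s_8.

-65535

s_2 = 4*(-3) = -12
s_3 = 4*(-12) = -48
s_4 = 4*(-48) = -192
s_5 = 4*(-192) = -768
s_6 = 4*(-768) = -3072
s_7 = 4*(-3072) = -12288
s_8 = 4*(-12288) = -49152
Sum = (-3) + (-12) + (-48) + (-192) + (-768) + (-3072) + (-12288) + (-49152) = -65535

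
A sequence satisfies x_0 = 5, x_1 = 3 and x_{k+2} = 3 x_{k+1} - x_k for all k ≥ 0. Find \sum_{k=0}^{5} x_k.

104

x_2 = 3*3 - 5 = 4
x_3 = 3*4 - 3 = 9
x_4 = 3*9 - 4 = 23
x_5 = 3*23 - 9 = 60
Sum = 5 + 3 + 4 + 9 + 23 + 60 = 104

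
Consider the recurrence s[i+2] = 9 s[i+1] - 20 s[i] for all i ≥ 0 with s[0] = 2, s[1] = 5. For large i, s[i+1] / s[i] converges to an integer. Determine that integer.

The characteristic equation is r^2 - 9r + 20 = 0, which factors as (r - 5)(r - 4) = 0.
So the roots are 5 and 4. Since |5| > |4| and the coefficient of 5^i is non-zero, the ratio tends to 5.

5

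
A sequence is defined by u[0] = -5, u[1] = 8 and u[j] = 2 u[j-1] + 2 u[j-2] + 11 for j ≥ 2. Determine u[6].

u[2] = 2·8 + 2·(-5) + 11 = 17
u[3] = 2·17 + 2·8 + 11 = 61
u[4] = 2·61 + 2·17 + 11 = 167
u[5] = 2·167 + 2·61 + 11 = 467
u[6] = 2·467 + 2·167 + 11 = 1279

1279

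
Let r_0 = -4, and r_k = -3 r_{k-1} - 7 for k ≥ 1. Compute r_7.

4919

r_1 = -3*(-4) - 7 = 5
r_2 = -3*5 - 7 = -22
r_3 = -3*(-22) - 7 = 59
r_4 = -3*59 - 7 = -184
r_5 = -3*(-184) - 7 = 545
r_6 = -3*545 - 7 = -1642
r_7 = -3*(-1642) - 7 = 4919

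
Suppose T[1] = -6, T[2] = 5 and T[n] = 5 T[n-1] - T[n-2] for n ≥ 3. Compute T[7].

16506

T[3] = 5(5) - (-6) = 31
T[4] = 5(31) - 5 = 150
T[5] = 5(150) - 31 = 719
T[6] = 5(719) - 150 = 3445
T[7] = 5(3445) - 719 = 16506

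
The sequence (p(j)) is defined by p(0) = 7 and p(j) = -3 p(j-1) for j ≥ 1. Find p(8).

p(1) = -3·7 = -21
p(2) = -3·(-21) = 63
p(3) = -3·63 = -189
p(4) = -3·(-189) = 567
p(5) = -3·567 = -1701
p(6) = -3·(-1701) = 5103
p(7) = -3·5103 = -15309
p(8) = -3·(-15309) = 45927

45927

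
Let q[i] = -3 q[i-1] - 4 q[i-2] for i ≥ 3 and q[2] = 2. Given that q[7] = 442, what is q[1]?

8

Let q[1] = w.
q[3] = -6 - 4w
q[4] = 10 + 12w
q[5] = -6 - 20w
q[6] = -22 + 12w
q[7] = 90 + 44w
So 90 + 44w = 442, giving w = 8.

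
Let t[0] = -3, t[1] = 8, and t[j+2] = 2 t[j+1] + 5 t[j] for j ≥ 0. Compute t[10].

177641

t[2] = 2*8 + 5*(-3) = 1
t[3] = 2*1 + 5*8 = 42
t[4] = 2*42 + 5*1 = 89
t[5] = 2*89 + 5*42 = 388
t[6] = 2*388 + 5*89 = 1221
t[7] = 2*1221 + 5*388 = 4382
t[8] = 2*4382 + 5*1221 = 14869
t[9] = 2*14869 + 5*4382 = 51648
t[10] = 2*51648 + 5*14869 = 177641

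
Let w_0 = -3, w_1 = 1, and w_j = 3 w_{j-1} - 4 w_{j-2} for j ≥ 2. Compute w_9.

w_2 = 3(1) - 4(-3) = 15
w_3 = 3(15) - 4(1) = 41
w_4 = 3(41) - 4(15) = 63
w_5 = 3(63) - 4(41) = 25
w_6 = 3(25) - 4(63) = -177
w_7 = 3(-177) - 4(25) = -631
w_8 = 3(-631) - 4(-177) = -1185
w_9 = 3(-1185) - 4(-631) = -1031

-1031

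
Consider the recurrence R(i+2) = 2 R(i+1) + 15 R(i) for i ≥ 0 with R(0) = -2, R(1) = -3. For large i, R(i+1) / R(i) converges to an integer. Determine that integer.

5

The characteristic equation is r^2 - 2r - 15 = 0, which factors as (r - 5)(r + 3) = 0.
So the roots are 5 and -3. Since |5| > |-3| and the coefficient of 5^i is non-zero, the ratio tends to 5.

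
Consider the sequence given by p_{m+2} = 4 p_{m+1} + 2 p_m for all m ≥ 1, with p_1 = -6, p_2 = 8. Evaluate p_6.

1888

p_3 = 4·8 + 2·(-6) = 20
p_4 = 4·20 + 2·8 = 96
p_5 = 4·96 + 2·20 = 424
p_6 = 4·424 + 2·96 = 1888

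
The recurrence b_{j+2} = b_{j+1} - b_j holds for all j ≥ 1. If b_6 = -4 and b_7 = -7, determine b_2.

-3

Rearranging, b_{j-2} = -(b_j - b_{j-1}).
b_5 = -(-7 - (-4)) = 3
b_4 = -(-4 - 3) = 7
b_3 = -(3 - 7) = 4
b_2 = -(7 - 4) = -3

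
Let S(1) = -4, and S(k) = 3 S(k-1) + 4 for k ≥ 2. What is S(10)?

-39368

S(2) = 3·(-4) + 4 = -8
S(3) = 3·(-8) + 4 = -20
S(4) = 3·(-20) + 4 = -56
S(5) = 3·(-56) + 4 = -164
S(6) = 3·(-164) + 4 = -488
S(7) = 3·(-488) + 4 = -1460
S(8) = 3·(-1460) + 4 = -4376
S(9) = 3·(-4376) + 4 = -13124
S(10) = 3·(-13124) + 4 = -39368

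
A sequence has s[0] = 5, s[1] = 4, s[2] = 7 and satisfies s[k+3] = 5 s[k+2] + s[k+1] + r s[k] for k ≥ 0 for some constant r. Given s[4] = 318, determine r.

s[3] = 39 + 5r
s[4] = 202 + 29r
So 202 + 29r = 318, giving r = 4.

4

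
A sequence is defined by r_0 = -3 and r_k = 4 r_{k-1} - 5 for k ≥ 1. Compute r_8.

r_1 = 4·(-3) - 5 = -17
r_2 = 4·(-17) - 5 = -73
r_3 = 4·(-73) - 5 = -297
r_4 = 4·(-297) - 5 = -1193
r_5 = 4·(-1193) - 5 = -4777
r_6 = 4·(-4777) - 5 = -19113
r_7 = 4·(-19113) - 5 = -76457
r_8 = 4·(-76457) - 5 = -305833

-305833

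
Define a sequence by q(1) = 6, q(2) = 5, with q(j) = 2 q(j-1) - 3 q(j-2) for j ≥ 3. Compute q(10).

q(3) = 2·5 - 3·6 = -8
q(4) = 2·(-8) - 3·5 = -31
q(5) = 2·(-31) - 3·(-8) = -38
q(6) = 2·(-38) - 3·(-31) = 17
q(7) = 2·17 - 3·(-38) = 148
q(8) = 2·148 - 3·17 = 245
q(9) = 2·245 - 3·148 = 46
q(10) = 2·46 - 3·245 = -643

-643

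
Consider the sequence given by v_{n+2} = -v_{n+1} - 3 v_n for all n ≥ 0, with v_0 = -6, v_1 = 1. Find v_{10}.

-1363

v_2 = -1 - 3(-6) = 17
v_3 = -17 - 3(1) = -20
v_4 = -(-20) - 3(17) = -31
v_5 = -(-31) - 3(-20) = 91
v_6 = -91 - 3(-31) = 2
v_7 = -2 - 3(91) = -275
v_8 = -(-275) - 3(2) = 269
v_9 = -269 - 3(-275) = 556
v_{10} = -556 - 3(269) = -1363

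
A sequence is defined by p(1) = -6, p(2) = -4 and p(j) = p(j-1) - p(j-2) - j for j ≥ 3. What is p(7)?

-12

p(3) = (-4) - (-6) - 3 = -1
p(4) = (-1) - (-4) - 4 = -1
p(5) = (-1) - (-1) - 5 = -5
p(6) = (-5) - (-1) - 6 = -10
p(7) = (-10) - (-5) - 7 = -12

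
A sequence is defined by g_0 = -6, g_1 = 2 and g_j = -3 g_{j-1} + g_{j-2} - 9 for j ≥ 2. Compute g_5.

641

g_2 = -3*2 + (-6) - 9 = -21
g_3 = -3*(-21) + 2 - 9 = 56
g_4 = -3*56 + (-21) - 9 = -198
g_5 = -3*(-198) + 56 - 9 = 641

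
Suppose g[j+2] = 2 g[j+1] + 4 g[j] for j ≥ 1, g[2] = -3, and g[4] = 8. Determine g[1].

4

Let g[1] = y.
g[3] = -6 + 4y
g[4] = -24 + 8y
So -24 + 8y = 8, giving y = 4.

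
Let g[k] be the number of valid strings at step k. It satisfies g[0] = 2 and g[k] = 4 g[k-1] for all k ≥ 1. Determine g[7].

g[1] = 4*2 = 8
g[2] = 4*8 = 32
g[3] = 4*32 = 128
g[4] = 4*128 = 512
g[5] = 4*512 = 2048
g[6] = 4*2048 = 8192
g[7] = 4*8192 = 32768

32768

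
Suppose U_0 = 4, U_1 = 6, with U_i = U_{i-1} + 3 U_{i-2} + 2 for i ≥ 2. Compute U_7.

U_2 = 6 + 3·4 + 2 = 20
U_3 = 20 + 3·6 + 2 = 40
U_4 = 40 + 3·20 + 2 = 102
U_5 = 102 + 3·40 + 2 = 224
U_6 = 224 + 3·102 + 2 = 532
U_7 = 532 + 3·224 + 2 = 1206

1206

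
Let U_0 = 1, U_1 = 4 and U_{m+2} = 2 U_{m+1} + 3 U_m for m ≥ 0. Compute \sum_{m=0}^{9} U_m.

U_2 = 2·4 + 3·1 = 11
U_3 = 2·11 + 3·4 = 34
U_4 = 2·34 + 3·11 = 101
U_5 = 2·101 + 3·34 = 304
U_6 = 2·304 + 3·101 = 911
U_7 = 2·911 + 3·304 = 2734
U_8 = 2·2734 + 3·911 = 8201
U_9 = 2·8201 + 3·2734 = 24604
Sum = 1 + 4 + 11 + 34 + 101 + 304 + 911 + 2734 + 8201 + 24604 = 36905

36905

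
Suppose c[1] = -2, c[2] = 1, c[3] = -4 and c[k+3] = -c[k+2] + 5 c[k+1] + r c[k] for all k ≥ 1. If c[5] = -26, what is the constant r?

c[4] = 9 - 2r
c[5] = -29 + 3r
So -29 + 3r = -26, giving r = 1.

1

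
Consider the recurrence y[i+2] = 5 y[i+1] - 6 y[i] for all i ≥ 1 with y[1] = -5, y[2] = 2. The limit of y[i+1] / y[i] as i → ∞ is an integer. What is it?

3

The characteristic equation is r^2 - 5r + 6 = 0, which factors as (r - 3)(r - 2) = 0.
So the roots are 3 and 2. Since |3| > |2| and the coefficient of 3^i is non-zero, the ratio tends to 3.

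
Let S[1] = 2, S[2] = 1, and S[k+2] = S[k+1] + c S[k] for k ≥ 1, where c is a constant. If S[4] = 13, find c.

S[3] = 1 + 2c
S[4] = 1 + 3c
So 1 + 3c = 13, giving c = 4.

4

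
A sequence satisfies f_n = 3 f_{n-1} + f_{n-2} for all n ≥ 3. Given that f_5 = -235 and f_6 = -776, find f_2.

-5

Rearranging, f_{n-2} = f_n - 3 f_{n-1}.
f_4 = -776 - 3·(-235) = -71
f_3 = -235 - 3·(-71) = -22
f_2 = -71 - 3·(-22) = -5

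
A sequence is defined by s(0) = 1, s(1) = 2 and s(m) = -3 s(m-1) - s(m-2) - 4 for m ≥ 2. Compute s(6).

s(2) = -3(2) - 1 - 4 = -11
s(3) = -3(-11) - 2 - 4 = 27
s(4) = -3(27) - (-11) - 4 = -74
s(5) = -3(-74) - 27 - 4 = 191
s(6) = -3(191) - (-74) - 4 = -503

-503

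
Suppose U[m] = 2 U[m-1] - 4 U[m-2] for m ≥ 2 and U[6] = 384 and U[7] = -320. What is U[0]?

Rearranging, U[m-2] = (U[m] - 2 U[m-1]) / -4.
U[5] = (-320 - 2*384) / -4 = -1088/-4 = 272
U[4] = (384 - 2*272) / -4 = -160/-4 = 40
U[3] = (272 - 2*40) / -4 = 192/-4 = -48
U[2] = (40 - 2*(-48)) / -4 = 136/-4 = -34
U[1] = (-48 - 2*(-34)) / -4 = 20/-4 = -5
U[0] = (-34 - 2*(-5)) / -4 = -24/-4 = 6

6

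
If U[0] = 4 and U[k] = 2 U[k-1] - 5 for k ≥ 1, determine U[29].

The fixed point is -5/(1 - 2) = 5, so U[k] - 5 = 2(U[k-1] - 5).
Hence U[k] = -1·2^k + 5.
U[29] = -1·2^{29} + 5 = -1·536870912 + 5 = -536870907.

-536870907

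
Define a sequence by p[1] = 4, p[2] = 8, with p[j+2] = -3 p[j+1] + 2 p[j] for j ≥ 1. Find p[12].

p[3] = -3·8 + 2·4 = -16
p[4] = -3·(-16) + 2·8 = 64
p[5] = -3·64 + 2·(-16) = -224
p[6] = -3·(-224) + 2·64 = 800
p[7] = -3·800 + 2·(-224) = -2848
p[8] = -3·(-2848) + 2·800 = 10144
p[9] = -3·10144 + 2·(-2848) = -36128
p[10] = -3·(-36128) + 2·10144 = 128672
p[11] = -3·128672 + 2·(-36128) = -458272
p[12] = -3·(-458272) + 2·128672 = 1632160

1632160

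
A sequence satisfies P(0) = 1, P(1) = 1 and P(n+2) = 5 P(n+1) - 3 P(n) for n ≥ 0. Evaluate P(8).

9866

P(2) = 5·1 - 3·1 = 2
P(3) = 5·2 - 3·1 = 7
P(4) = 5·7 - 3·2 = 29
P(5) = 5·29 - 3·7 = 124
P(6) = 5·124 - 3·29 = 533
P(7) = 5·533 - 3·124 = 2293
P(8) = 5·2293 - 3·533 = 9866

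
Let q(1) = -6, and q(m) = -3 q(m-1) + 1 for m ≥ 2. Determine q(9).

q(2) = -3·(-6) + 1 = 19
q(3) = -3·19 + 1 = -56
q(4) = -3·(-56) + 1 = 169
q(5) = -3·169 + 1 = -506
q(6) = -3·(-506) + 1 = 1519
q(7) = -3·1519 + 1 = -4556
q(8) = -3·(-4556) + 1 = 13669
q(9) = -3·13669 + 1 = -41006

-41006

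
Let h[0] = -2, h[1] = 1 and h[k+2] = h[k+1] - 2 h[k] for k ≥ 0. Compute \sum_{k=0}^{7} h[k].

h[2] = 1 - 2(-2) = 5
h[3] = 5 - 2(1) = 3
h[4] = 3 - 2(5) = -7
h[5] = (-7) - 2(3) = -13
h[6] = (-13) - 2(-7) = 1
h[7] = 1 - 2(-13) = 27
Sum = (-2) + 1 + 5 + 3 + (-7) + (-13) + 1 + 27 = 15

15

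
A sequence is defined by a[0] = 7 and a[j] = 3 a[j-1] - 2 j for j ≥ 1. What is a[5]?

a[1] = 3·7 - 2 = 19
a[2] = 3·19 - 4 = 53
a[3] = 3·53 - 6 = 153
a[4] = 3·153 - 8 = 451
a[5] = 3·451 - 10 = 1343

1343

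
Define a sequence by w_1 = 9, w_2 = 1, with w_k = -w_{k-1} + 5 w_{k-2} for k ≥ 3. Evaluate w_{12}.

-260974

w_3 = -1 + 5·9 = 44
w_4 = -44 + 5·1 = -39
w_5 = -(-39) + 5·44 = 259
w_6 = -259 + 5·(-39) = -454
w_7 = -(-454) + 5·259 = 1749
w_8 = -1749 + 5·(-454) = -4019
w_9 = -(-4019) + 5·1749 = 12764
w_{10} = -12764 + 5·(-4019) = -32859
w_{11} = -(-32859) + 5·12764 = 96679
w_{12} = -96679 + 5·(-32859) = -260974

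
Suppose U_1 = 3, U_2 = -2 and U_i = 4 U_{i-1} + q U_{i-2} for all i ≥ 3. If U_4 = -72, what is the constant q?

-4

U_3 = -8 + 3q
U_4 = -32 + 10q
So -32 + 10q = -72, giving q = -4.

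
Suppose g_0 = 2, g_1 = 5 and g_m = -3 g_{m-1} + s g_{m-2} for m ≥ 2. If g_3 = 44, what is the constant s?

1

g_2 = -15 + 2s
g_3 = 45 - s
So 45 - s = 44, giving s = 1.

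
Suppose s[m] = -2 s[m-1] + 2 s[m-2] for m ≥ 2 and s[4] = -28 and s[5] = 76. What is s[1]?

Rearranging, s[m-2] = (s[m] + 2 s[m-1]) / 2.
s[3] = (76 + 2*(-28)) / 2 = 20/2 = 10
s[2] = (-28 + 2*10) / 2 = -8/2 = -4
s[1] = (10 + 2*(-4)) / 2 = 2/2 = 1

1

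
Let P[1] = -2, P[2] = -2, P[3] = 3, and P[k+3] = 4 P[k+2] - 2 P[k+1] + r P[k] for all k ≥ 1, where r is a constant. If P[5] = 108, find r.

P[4] = 16 - 2r
P[5] = 58 - 10r
So 58 - 10r = 108, giving r = -5.

-5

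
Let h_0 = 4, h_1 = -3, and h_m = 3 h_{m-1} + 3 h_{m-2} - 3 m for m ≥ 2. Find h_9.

h_2 = 3·(-3) + 3·4 - 6 = -3
h_3 = 3·(-3) + 3·(-3) - 9 = -27
h_4 = 3·(-27) + 3·(-3) - 12 = -102
h_5 = 3·(-102) + 3·(-27) - 15 = -402
h_6 = 3·(-402) + 3·(-102) - 18 = -1530
h_7 = 3·(-1530) + 3·(-402) - 21 = -5817
h_8 = 3·(-5817) + 3·(-1530) - 24 = -22065
h_9 = 3·(-22065) + 3·(-5817) - 27 = -83673

-83673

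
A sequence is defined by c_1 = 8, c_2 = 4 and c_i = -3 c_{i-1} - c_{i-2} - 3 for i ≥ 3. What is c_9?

c_3 = -3·4 - 8 - 3 = -23
c_4 = -3·(-23) - 4 - 3 = 62
c_5 = -3·62 - (-23) - 3 = -166
c_6 = -3·(-166) - 62 - 3 = 433
c_7 = -3·433 - (-166) - 3 = -1136
c_8 = -3·(-1136) - 433 - 3 = 2972
c_9 = -3·2972 - (-1136) - 3 = -7783

-7783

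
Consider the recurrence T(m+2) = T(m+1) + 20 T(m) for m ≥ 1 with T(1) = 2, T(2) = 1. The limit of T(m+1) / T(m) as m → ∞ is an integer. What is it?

The characteristic equation is r^2 - r - 20 = 0, which factors as (r - 5)(r + 4) = 0.
So the roots are 5 and -4. Since |5| > |-4| and the coefficient of 5^m is non-zero, the ratio tends to 5.

5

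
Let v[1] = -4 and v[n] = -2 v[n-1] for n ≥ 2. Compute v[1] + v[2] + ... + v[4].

v[2] = -2*(-4) = 8
v[3] = -2*8 = -16
v[4] = -2*(-16) = 32
Sum = (-4) + 8 + (-16) + 32 = 20

20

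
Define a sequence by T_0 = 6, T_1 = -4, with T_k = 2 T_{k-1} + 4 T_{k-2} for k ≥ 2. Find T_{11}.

T_2 = 2·(-4) + 4·6 = 16
T_3 = 2·16 + 4·(-4) = 16
T_4 = 2·16 + 4·16 = 96
T_5 = 2·96 + 4·16 = 256
T_6 = 2·256 + 4·96 = 896
T_7 = 2·896 + 4·256 = 2816
T_8 = 2·2816 + 4·896 = 9216
T_9 = 2·9216 + 4·2816 = 29696
T_{10} = 2·29696 + 4·9216 = 96256
T_{11} = 2·96256 + 4·29696 = 311296

311296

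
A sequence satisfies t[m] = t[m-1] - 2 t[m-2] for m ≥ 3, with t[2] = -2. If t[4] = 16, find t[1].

Let t[1] = y.
t[3] = -2 - 2y
t[4] = 2 - 2y
So 2 - 2y = 16, giving y = -7.

-7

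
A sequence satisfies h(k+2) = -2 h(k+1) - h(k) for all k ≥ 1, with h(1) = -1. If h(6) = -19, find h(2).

Let h(2) = x.
h(3) = 1 - 2x
h(4) = -2 + 3x
h(5) = 3 - 4x
h(6) = -4 + 5x
So -4 + 5x = -19, giving x = -3.

-3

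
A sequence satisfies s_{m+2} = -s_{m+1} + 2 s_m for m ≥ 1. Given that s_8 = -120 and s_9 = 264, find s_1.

9

Rearranging, s_{m-2} = (s_m + s_{m-1}) / 2.
s_7 = (264 + (-120)) / 2 = 144/2 = 72
s_6 = (-120 + 72) / 2 = -48/2 = -24
s_5 = (72 + (-24)) / 2 = 48/2 = 24
s_4 = (-24 + 24) / 2 = 0/2 = 0
s_3 = (24 + 0) / 2 = 24/2 = 12
s_2 = (0 + 12) / 2 = 12/2 = 6
s_1 = (12 + 6) / 2 = 18/2 = 9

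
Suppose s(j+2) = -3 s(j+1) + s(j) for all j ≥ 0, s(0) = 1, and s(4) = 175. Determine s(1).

-5

Let s(1) = y.
s(2) = 1 - 3y
s(3) = -3 + 10y
s(4) = 10 - 33y
So 10 - 33y = 175, giving y = -5.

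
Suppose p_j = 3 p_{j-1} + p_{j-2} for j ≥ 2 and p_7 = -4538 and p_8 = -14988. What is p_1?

Rearranging, p_{j-2} = p_j - 3 p_{j-1}.
p_6 = -14988 - 3·(-4538) = -1374
p_5 = -4538 - 3·(-1374) = -416
p_4 = -1374 - 3·(-416) = -126
p_3 = -416 - 3·(-126) = -38
p_2 = -126 - 3·(-38) = -12
p_1 = -38 - 3·(-12) = -2

-2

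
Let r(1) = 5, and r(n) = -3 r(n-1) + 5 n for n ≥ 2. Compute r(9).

18465

r(2) = -3*5 + 10 = -5
r(3) = -3*(-5) + 15 = 30
r(4) = -3*30 + 20 = -70
r(5) = -3*(-70) + 25 = 235
r(6) = -3*235 + 30 = -675
r(7) = -3*(-675) + 35 = 2060
r(8) = -3*2060 + 40 = -6140
r(9) = -3*(-6140) + 45 = 18465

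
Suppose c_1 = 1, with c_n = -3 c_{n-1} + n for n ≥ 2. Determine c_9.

c_2 = -3(1) + 2 = -1
c_3 = -3(-1) + 3 = 6
c_4 = -3(6) + 4 = -14
c_5 = -3(-14) + 5 = 47
c_6 = -3(47) + 6 = -135
c_7 = -3(-135) + 7 = 412
c_8 = -3(412) + 8 = -1228
c_9 = -3(-1228) + 9 = 3693

3693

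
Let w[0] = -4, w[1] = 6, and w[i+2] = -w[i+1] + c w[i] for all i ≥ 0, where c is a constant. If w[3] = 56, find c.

5

w[2] = -6 - 4c
w[3] = 6 + 10c
So 6 + 10c = 56, giving c = 5.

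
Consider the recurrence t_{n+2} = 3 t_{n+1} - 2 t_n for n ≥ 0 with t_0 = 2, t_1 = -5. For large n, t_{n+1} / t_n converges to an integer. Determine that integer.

The characteristic equation is r^2 - 3r + 2 = 0, which factors as (r - 2)(r - 1) = 0.
So the roots are 2 and 1. Since |2| > |1| and the coefficient of 2^n is non-zero, the ratio tends to 2.

2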